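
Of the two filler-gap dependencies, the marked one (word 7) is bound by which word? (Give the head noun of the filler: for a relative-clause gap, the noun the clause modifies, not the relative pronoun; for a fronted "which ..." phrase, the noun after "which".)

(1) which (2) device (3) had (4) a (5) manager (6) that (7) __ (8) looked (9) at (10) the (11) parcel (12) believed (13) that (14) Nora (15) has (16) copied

5

The marked gap is inside the relative clause, the subject of "looked".
Its filler is the head noun "manager" (via "that"), at word 5.
(The other dependency links word 2 to a gap after word 16.)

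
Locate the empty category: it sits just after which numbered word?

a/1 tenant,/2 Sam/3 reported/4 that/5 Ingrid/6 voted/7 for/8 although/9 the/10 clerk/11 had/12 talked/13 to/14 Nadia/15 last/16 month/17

8

The displaced element is "a tenant" (word 2).
It is linked across 1 clause boundary (that).
It functions as the object of the preposition "for" of "voted", so the gap sits immediately after word 8 ("for").
Base order: Sam reported that Ingrid voted for a tenant although the clerk had talked to Nadia last month.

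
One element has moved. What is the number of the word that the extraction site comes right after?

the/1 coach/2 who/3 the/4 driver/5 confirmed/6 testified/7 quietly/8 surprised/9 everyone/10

6

The displaced element is "the coach" (word 2).
It is linked across 1 clause boundary (Ø).
It functions as the subject of "testified", so the gap sits immediately after word 6 ("confirmed").
Base order: The driver confirmed that the coach testified quietly.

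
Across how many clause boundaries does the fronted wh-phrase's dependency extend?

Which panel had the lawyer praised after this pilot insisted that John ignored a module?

"which panel" originates inside the matrix clause — no clause boundary is crossed.

0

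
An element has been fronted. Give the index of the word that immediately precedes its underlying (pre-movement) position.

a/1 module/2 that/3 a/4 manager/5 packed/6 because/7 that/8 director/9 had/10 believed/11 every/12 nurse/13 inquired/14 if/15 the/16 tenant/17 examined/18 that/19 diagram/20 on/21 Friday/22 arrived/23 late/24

6

The displaced element is "a module" (word 2).
It functions as the direct object of "packed", so the gap sits immediately after word 6 ("packed").
Base order: A manager packed a module because that director had believed every nurse inquired if the tenant examined that diagram on Friday.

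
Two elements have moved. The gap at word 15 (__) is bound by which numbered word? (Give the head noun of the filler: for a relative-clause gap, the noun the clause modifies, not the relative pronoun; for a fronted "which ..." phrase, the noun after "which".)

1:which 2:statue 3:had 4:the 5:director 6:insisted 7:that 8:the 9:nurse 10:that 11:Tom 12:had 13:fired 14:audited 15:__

2

The marked gap is the direct object of "audited".
Its filler is the fronted wh-phrase "which statue", at word 2.
(The other dependency links word 9 to a gap after word 13.)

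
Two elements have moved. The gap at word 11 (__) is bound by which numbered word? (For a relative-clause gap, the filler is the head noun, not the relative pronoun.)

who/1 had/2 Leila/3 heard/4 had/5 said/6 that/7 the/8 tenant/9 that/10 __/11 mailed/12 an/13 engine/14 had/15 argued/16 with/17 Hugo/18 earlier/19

The marked gap is inside the relative clause, the subject of "mailed".
Its filler is the head noun "tenant" (via "that"), at word 9.
(The other dependency links word 1 to a gap after word 4.)

9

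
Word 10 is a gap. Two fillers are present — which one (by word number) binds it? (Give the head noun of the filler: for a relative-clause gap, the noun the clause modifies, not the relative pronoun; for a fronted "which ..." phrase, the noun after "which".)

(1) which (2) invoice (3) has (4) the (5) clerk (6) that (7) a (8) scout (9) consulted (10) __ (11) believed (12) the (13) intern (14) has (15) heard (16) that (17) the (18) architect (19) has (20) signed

5

The marked gap is inside the relative clause, the direct object of "consulted".
Its filler is the head noun "clerk" (via "that"), at word 5.
(The other dependency links word 2 to a gap after word 20.)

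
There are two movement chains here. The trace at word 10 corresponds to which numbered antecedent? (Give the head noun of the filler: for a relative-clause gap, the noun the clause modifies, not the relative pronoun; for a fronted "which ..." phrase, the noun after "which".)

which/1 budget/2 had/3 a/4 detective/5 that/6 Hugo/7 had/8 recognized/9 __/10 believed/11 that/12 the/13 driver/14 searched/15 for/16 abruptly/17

The marked gap is inside the relative clause, the direct object of "recognized".
Its filler is the head noun "detective" (via "that"), at word 5.
(The other dependency links word 2 to a gap after word 16.)

5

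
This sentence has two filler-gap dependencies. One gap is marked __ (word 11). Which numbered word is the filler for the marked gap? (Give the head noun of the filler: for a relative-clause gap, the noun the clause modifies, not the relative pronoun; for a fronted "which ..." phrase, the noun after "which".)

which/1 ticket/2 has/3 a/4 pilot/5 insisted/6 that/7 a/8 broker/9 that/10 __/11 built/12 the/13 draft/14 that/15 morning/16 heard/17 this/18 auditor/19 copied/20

9

The marked gap is inside the relative clause, the subject of "built".
Its filler is the head noun "broker" (via "that"), at word 9.
(The other dependency links word 2 to a gap after word 20.)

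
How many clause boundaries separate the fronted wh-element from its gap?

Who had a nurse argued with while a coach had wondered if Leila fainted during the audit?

0

"who" originates inside the matrix clause — no clause boundary is crossed.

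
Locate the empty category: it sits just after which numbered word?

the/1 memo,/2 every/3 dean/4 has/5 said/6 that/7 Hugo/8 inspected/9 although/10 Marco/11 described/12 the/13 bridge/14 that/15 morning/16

The displaced element is "the memo" (word 2).
It is linked across 1 clause boundary (that).
It functions as the direct object of "inspected", so the gap sits immediately after word 9 ("inspected").
Base order: Every dean has said that Hugo inspected the memo although Marco described the bridge that morning.

9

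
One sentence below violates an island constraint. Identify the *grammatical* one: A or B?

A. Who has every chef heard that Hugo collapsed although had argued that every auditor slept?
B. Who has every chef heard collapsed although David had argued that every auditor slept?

In A, the wh-phrase is extracted from inside an adjunct island (introduced by "although"), which blocks movement.
In B, the extraction path crosses only that-complement boundaries, which are transparent.
So B is grammatical.

B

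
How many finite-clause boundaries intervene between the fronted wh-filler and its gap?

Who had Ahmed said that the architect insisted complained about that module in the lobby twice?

2

"who" is extracted from the subject of "complained".
Boundaries crossed, outermost first: [that], [Ø] — 2 in total.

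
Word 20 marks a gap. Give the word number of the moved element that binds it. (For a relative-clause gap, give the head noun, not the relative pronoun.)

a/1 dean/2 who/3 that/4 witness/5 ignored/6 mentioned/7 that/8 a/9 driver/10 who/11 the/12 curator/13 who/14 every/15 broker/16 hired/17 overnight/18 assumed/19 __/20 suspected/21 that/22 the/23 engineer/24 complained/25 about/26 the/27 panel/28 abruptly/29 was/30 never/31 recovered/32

10

The gap at 20 is the subject of "suspected", inside a relative clause.
The relative pronoun is "who" (word 11); it is bound by the head noun immediately before it.
Its filler is the head noun "driver", at word 10.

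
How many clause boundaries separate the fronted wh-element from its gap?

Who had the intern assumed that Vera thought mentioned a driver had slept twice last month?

"who" is extracted from the subject of "mentioned".
Boundaries crossed, outermost first: [that], [Ø] — 2 in total.

2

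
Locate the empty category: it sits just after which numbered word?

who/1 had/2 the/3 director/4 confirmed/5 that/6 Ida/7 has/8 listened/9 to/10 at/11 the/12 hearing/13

The displaced element is "who" (word 1).
It is linked across 1 clause boundary (that).
It functions as the object of the preposition "to" of "listened", so the gap sits immediately after word 10 ("to").
Base order: The director had confirmed that Ida has listened to who at the hearing.

10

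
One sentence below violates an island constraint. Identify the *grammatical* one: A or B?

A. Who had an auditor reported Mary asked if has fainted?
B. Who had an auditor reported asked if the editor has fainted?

B

In A, the wh-phrase is extracted from inside a wh-island (introduced by "if"), which blocks movement.
In B, the extraction path crosses only that-complement boundaries, which are transparent.
So B is grammatical.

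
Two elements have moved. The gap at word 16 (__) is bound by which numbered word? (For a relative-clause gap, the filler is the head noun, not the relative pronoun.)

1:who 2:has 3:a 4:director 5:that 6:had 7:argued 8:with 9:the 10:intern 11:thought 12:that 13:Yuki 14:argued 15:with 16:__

The marked gap is the object of the preposition "with" of "argued".
Its filler is the fronted wh-phrase "who", at word 1.
(The other dependency links word 4 to a gap after word 5.)

1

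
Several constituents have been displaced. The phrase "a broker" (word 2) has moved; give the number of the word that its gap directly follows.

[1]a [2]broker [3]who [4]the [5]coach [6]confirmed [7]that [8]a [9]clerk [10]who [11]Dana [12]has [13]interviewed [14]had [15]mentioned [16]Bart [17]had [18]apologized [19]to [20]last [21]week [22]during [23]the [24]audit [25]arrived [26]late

19

The displaced element is "a broker" (word 2).
It is linked across 2 clause boundaries (that → Ø).
It functions as the object of the preposition "to" of "apologized", so the gap sits immediately after word 19 ("to").
Base order: The coach confirmed that a clerk who Dana has interviewed had mentioned Bart had apologized to a broker last week during the audit.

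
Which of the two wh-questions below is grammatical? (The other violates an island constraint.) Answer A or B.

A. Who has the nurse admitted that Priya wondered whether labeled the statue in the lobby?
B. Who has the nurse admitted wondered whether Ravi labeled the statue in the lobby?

B

In A, the wh-phrase is extracted from inside a wh-island (introduced by "whether"), which blocks movement.
In B, the extraction path crosses only that-complement boundaries, which are transparent.
So B is grammatical.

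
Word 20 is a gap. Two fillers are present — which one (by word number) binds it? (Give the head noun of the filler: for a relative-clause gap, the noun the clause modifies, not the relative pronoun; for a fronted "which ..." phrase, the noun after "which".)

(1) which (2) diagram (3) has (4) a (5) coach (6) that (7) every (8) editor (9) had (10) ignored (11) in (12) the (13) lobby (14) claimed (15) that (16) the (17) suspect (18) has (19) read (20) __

The marked gap is the direct object of "read".
Its filler is the fronted wh-phrase "which diagram", at word 2.
(The other dependency links word 5 to a gap after word 10.)

2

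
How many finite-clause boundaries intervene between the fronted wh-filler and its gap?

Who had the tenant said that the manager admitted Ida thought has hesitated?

3

"who" is extracted from the subject of "hesitated".
Boundaries crossed, outermost first: [that], [Ø], [Ø] — 3 in total.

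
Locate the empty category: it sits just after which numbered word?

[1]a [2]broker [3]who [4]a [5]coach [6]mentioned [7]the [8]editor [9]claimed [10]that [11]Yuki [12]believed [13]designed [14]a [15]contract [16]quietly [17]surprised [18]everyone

12

The displaced element is "a broker" (word 2).
It is linked across 3 clause boundaries (Ø → that → Ø).
It functions as the subject of "designed", so the gap sits immediately after word 12 ("believed").
Base order: A coach mentioned the editor claimed that Yuki believed that a broker designed a contract quietly.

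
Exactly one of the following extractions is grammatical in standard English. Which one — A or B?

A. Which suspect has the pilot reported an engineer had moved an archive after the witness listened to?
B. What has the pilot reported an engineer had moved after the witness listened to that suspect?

B

In A, the wh-phrase is extracted from inside an adjunct island (introduced by "after"), which blocks movement.
In B, the extraction path crosses only that-complement boundaries, which are transparent.
So B is grammatical.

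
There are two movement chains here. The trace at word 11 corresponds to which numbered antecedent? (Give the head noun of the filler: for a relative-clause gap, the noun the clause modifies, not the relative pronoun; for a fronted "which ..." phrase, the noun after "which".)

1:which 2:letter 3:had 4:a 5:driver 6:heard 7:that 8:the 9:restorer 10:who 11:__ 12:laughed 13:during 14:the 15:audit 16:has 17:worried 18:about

9

The marked gap is inside the relative clause, the subject of "laughed".
Its filler is the head noun "restorer" (via "who"), at word 9.
(The other dependency links word 2 to a gap after word 18.)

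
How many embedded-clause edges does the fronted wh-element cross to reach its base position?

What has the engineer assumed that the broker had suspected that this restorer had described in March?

"what" is extracted from the object of "described".
Boundaries crossed, outermost first: [that], [that] — 2 in total.

2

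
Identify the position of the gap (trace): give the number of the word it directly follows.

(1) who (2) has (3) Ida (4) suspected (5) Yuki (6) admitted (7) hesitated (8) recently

The displaced element is "who" (word 1).
It is linked across 2 clause boundaries (Ø → Ø).
It functions as the subject of "hesitated", so the gap sits immediately after word 6 ("admitted").
Base order: Ida has suspected Yuki admitted that who hesitated recently.

6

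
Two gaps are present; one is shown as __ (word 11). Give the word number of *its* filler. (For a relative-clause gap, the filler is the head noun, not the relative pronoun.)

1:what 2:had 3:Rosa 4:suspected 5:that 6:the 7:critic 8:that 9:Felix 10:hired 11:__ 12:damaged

The marked gap is inside the relative clause, the direct object of "hired".
Its filler is the head noun "critic" (via "that"), at word 7.
(The other dependency links word 1 to a gap after word 12.)

7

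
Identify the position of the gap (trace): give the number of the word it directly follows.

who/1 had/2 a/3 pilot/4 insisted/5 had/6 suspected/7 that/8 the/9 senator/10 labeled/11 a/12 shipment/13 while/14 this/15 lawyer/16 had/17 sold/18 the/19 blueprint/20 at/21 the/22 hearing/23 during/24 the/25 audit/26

The displaced element is "who" (word 1).
It is linked across 1 clause boundary (Ø).
It functions as the subject of "suspected", so the gap sits immediately after word 5 ("insisted").
Base order: A pilot had insisted that who had suspected that the senator labeled a shipment while this lawyer had sold the blueprint at the hearing during the audit.

5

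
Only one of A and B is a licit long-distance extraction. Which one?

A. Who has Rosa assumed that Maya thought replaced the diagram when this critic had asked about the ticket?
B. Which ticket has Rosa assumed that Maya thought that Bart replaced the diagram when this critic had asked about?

A

In B, the wh-phrase is extracted from inside an adjunct island (introduced by "when"), which blocks movement.
In A, the extraction path crosses only that-complement boundaries, which are transparent.
So A is grammatical.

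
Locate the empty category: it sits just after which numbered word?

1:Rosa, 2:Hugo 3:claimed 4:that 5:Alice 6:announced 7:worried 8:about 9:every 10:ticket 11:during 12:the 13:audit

6

The displaced element is "Rosa" (word 1).
It is linked across 2 clause boundaries (that → Ø).
It functions as the subject of "worried", so the gap sits immediately after word 6 ("announced").
Base order: Hugo claimed that Alice announced that Rosa worried about every ticket during the audit.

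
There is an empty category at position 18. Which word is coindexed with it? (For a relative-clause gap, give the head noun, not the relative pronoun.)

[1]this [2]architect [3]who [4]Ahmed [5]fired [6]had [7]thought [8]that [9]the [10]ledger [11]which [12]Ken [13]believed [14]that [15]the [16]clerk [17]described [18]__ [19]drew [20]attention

10

The gap at 18 is the object of "described", inside a relative clause.
The relative pronoun is "which" (word 11); it is bound by the head noun immediately before it.
Its filler is the head noun "ledger", at word 10.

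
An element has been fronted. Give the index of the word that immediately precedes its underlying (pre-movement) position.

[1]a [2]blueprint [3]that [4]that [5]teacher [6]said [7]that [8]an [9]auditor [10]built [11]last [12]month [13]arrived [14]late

10

The displaced element is "a blueprint" (word 2).
It is linked across 1 clause boundary (that).
It functions as the direct object of "built", so the gap sits immediately after word 10 ("built").
Base order: That teacher said that an auditor built a blueprint last month.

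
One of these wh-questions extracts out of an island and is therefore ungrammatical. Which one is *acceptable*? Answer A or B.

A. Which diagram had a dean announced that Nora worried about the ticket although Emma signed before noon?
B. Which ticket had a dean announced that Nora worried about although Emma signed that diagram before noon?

B

In A, the wh-phrase is extracted from inside an adjunct island (introduced by "although"), which blocks movement.
In B, the extraction path crosses only that-complement boundaries, which are transparent.
So B is grammatical.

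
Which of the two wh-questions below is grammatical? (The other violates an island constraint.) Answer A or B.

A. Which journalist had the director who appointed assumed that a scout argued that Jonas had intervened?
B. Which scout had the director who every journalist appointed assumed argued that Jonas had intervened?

B

In A, the wh-phrase is extracted from inside a complex-NP island (relative clause) (introduced by "who"), which blocks movement.
In B, the extraction path crosses only that-complement boundaries, which are transparent.
So B is grammatical.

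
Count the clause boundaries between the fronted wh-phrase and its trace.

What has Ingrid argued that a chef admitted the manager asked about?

"what" is extracted from the PP object of "asked".
Boundaries crossed, outermost first: [that], [Ø] — 2 in total.

2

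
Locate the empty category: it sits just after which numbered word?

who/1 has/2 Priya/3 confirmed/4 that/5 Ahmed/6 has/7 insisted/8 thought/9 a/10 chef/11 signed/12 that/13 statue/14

The displaced element is "who" (word 1).
It is linked across 2 clause boundaries (that → Ø).
It functions as the subject of "thought", so the gap sits immediately after word 8 ("insisted").
Base order: Priya has confirmed that Ahmed has insisted that who thought a chef signed that statue.

8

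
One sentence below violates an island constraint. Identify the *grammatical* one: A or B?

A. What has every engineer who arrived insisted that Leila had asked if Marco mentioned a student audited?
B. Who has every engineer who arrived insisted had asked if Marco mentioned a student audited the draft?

In A, the wh-phrase is extracted from inside a wh-island (introduced by "if"), which blocks movement.
In B, the extraction path crosses only that-complement boundaries, which are transparent.
So B is grammatical.

B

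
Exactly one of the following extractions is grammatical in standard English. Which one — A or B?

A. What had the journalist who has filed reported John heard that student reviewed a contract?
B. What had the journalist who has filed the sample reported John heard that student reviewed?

In A, the wh-phrase is extracted from inside a complex-NP island (relative clause) (introduced by "who"), which blocks movement.
In B, the extraction path crosses only that-complement boundaries, which are transparent.
So B is grammatical.

B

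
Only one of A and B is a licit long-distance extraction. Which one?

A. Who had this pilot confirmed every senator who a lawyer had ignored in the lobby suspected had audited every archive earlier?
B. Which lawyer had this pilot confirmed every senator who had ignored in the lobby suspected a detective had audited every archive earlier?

In B, the wh-phrase is extracted from inside a complex-NP island (relative clause) (introduced by "who"), which blocks movement.
In A, the extraction path crosses only that-complement boundaries, which are transparent.
So A is grammatical.

A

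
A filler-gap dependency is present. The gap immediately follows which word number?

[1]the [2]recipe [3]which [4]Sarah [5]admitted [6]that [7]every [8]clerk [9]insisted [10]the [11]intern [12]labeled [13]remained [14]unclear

The displaced element is "the recipe" (word 2).
It is linked across 2 clause boundaries (that → Ø).
It functions as the direct object of "labeled", so the gap sits immediately after word 12 ("labeled").
Base order: Sarah admitted that every clerk insisted the intern labeled the recipe.

12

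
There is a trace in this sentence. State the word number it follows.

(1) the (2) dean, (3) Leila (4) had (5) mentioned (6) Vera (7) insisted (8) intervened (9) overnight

7

The displaced element is "the dean" (word 2).
It is linked across 2 clause boundaries (Ø → Ø).
It functions as the subject of "intervened", so the gap sits immediately after word 7 ("insisted").
Base order: Leila had mentioned Vera insisted that the dean intervened overnight.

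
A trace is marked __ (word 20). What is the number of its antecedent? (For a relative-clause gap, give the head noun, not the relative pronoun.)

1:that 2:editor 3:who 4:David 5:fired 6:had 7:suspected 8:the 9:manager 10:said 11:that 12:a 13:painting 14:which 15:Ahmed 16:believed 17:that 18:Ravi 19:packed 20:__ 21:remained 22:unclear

13

The gap at 20 is the object of "packed", inside a relative clause.
The relative pronoun is "which" (word 14); it is bound by the head noun immediately before it.
Its filler is the head noun "painting", at word 13.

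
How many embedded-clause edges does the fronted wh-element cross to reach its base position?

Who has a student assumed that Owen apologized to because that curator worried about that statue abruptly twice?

"who" is extracted from the PP object of "apologized".
Boundaries crossed, outermost first: [that] — 1 in total.

1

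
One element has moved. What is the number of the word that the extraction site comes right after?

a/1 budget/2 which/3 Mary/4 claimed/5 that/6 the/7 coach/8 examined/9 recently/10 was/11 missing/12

9

The displaced element is "a budget" (word 2).
It is linked across 1 clause boundary (that).
It functions as the direct object of "examined", so the gap sits immediately after word 9 ("examined").
Base order: Mary claimed that the coach examined a budget recently.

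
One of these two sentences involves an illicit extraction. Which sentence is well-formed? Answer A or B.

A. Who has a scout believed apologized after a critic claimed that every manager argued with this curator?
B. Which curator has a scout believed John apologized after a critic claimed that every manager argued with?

In B, the wh-phrase is extracted from inside an adjunct island (introduced by "after"), which blocks movement.
In A, the extraction path crosses only that-complement boundaries, which are transparent.
So A is grammatical.

A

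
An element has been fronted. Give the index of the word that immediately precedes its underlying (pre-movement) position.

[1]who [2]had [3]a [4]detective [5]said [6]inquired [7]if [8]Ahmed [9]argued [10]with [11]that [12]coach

The displaced element is "who" (word 1).
It is linked across 1 clause boundary (Ø).
It functions as the subject of "inquired", so the gap sits immediately after word 5 ("said").
Base order: A detective had said that who inquired if Ahmed argued with that coach.

5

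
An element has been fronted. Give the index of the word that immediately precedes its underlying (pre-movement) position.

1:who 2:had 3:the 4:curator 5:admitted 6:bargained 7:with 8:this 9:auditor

5

The displaced element is "who" (word 1).
It is linked across 1 clause boundary (Ø).
It functions as the subject of "bargained", so the gap sits immediately after word 5 ("admitted").
Base order: The curator had admitted that who bargained with this auditor.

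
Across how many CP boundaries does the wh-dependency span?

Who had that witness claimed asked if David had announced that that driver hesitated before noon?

1

"who" is extracted from the subject of "asked".
Boundaries crossed, outermost first: [Ø] — 1 in total.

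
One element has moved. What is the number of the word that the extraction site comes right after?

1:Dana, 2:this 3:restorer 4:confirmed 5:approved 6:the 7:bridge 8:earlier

4

The displaced element is "Dana" (word 1).
It is linked across 1 clause boundary (Ø).
It functions as the subject of "approved", so the gap sits immediately after word 4 ("confirmed").
Base order: This restorer confirmed that Dana approved the bridge earlier.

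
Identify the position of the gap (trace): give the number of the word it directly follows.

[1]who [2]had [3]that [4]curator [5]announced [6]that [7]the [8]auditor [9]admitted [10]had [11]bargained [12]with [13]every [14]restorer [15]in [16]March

The displaced element is "who" (word 1).
It is linked across 2 clause boundaries (that → Ø).
It functions as the subject of "bargained", so the gap sits immediately after word 9 ("admitted").
Base order: That curator had announced that the auditor admitted that who had bargained with every restorer in March.

9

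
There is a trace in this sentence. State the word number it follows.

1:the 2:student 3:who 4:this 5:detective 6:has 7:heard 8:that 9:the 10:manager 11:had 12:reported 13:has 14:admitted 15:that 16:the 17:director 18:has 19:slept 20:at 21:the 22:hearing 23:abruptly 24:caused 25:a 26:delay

12

The displaced element is "the student" (word 2).
It is linked across 2 clause boundaries (that → Ø).
It functions as the subject of "admitted", so the gap sits immediately after word 12 ("reported").
Base order: This detective has heard that the manager had reported the student has admitted that the director has slept at the hearing abruptly.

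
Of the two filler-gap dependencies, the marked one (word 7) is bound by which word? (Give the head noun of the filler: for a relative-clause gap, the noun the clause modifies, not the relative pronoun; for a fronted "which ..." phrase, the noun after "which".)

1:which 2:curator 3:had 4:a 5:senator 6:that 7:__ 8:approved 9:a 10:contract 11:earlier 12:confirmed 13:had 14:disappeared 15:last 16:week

5

The marked gap is inside the relative clause, the subject of "approved".
Its filler is the head noun "senator" (via "that"), at word 5.
(The other dependency links word 2 to a gap after word 12.)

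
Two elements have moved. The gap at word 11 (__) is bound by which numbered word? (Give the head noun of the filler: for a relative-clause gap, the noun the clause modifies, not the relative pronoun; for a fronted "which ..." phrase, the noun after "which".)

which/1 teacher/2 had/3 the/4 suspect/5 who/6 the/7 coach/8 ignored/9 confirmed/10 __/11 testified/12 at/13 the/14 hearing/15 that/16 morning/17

The marked gap is the subject of "testified".
Its filler is the fronted wh-phrase "which teacher", at word 2.
(The other dependency links word 5 to a gap after word 9.)

2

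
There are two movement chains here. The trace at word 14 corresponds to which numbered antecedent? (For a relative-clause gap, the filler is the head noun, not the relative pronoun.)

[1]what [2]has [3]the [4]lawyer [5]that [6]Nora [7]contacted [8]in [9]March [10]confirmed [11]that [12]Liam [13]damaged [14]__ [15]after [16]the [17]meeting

1

The marked gap is the direct object of "damaged".
Its filler is the fronted wh-phrase "what", at word 1.
(The other dependency links word 4 to a gap after word 7.)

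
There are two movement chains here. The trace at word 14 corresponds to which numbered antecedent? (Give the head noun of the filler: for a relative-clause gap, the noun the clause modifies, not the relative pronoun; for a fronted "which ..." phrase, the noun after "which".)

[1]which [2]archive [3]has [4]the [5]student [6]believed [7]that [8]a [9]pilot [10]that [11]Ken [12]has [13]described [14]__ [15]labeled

9

The marked gap is inside the relative clause, the direct object of "described".
Its filler is the head noun "pilot" (via "that"), at word 9.
(The other dependency links word 2 to a gap after word 15.)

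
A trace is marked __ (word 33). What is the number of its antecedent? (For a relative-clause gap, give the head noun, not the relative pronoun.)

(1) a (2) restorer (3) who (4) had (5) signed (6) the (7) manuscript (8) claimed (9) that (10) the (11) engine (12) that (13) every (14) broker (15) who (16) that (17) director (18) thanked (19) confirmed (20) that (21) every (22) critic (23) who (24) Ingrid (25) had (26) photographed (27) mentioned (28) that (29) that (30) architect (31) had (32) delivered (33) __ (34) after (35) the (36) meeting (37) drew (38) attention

The gap at 33 is the object of "delivered", inside a relative clause.
The relative pronoun is "that" (word 12); it is bound by the head noun immediately before it.
Its filler is the head noun "engine", at word 11.

11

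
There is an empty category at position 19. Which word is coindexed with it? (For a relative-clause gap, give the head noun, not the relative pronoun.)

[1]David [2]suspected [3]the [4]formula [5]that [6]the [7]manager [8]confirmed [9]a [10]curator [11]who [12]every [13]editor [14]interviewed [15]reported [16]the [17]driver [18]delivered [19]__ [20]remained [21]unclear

The gap at 19 is the object of "delivered", inside a relative clause.
The relative pronoun is "that" (word 5); it is bound by the head noun immediately before it.
Its filler is the head noun "formula", at word 4.

4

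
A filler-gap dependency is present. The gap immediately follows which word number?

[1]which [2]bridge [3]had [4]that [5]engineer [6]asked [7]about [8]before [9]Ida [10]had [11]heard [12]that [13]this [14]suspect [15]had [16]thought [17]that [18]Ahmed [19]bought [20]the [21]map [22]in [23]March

The displaced element is "which bridge" (word 2).
It functions as the object of the preposition "about" of "asked", so the gap sits immediately after word 7 ("about").
Base order: That engineer had asked about which bridge before Ida had heard that this suspect had thought that Ahmed bought the map in March.

7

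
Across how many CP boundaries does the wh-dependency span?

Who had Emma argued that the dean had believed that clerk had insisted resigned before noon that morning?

"who" is extracted from the subject of "resigned".
Boundaries crossed, outermost first: [that], [Ø], [Ø] — 3 in total.

3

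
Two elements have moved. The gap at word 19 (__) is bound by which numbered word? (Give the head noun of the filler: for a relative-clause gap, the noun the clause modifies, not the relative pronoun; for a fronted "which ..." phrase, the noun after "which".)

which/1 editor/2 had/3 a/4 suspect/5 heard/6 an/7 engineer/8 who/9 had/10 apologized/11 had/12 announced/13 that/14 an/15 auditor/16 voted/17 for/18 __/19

2

The marked gap is the object of the preposition "for" of "voted".
Its filler is the fronted wh-phrase "which editor", at word 2.
(The other dependency links word 8 to a gap after word 9.)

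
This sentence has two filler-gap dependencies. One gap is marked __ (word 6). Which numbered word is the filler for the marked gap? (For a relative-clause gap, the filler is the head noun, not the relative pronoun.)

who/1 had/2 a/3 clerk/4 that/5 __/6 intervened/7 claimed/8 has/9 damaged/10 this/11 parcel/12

4

The marked gap is inside the relative clause, the subject of "intervened".
Its filler is the head noun "clerk" (via "that"), at word 4.
(The other dependency links word 1 to a gap after word 8.)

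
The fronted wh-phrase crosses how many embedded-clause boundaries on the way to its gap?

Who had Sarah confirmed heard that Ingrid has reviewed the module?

1

"who" is extracted from the subject of "heard".
Boundaries crossed, outermost first: [Ø] — 1 in total.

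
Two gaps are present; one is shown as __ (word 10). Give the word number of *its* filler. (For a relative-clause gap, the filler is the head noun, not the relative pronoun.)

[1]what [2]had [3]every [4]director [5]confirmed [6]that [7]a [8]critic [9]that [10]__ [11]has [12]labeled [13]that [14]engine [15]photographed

8

The marked gap is inside the relative clause, the subject of "labeled".
Its filler is the head noun "critic" (via "that"), at word 8.
(The other dependency links word 1 to a gap after word 15.)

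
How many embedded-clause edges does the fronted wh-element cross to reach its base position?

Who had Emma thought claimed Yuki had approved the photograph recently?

1

"who" is extracted from the subject of "claimed".
Boundaries crossed, outermost first: [Ø] — 1 in total.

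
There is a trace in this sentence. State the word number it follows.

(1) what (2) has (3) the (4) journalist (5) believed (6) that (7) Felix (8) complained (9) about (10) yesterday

The displaced element is "what" (word 1).
It is linked across 1 clause boundary (that).
It functions as the object of the preposition "about" of "complained", so the gap sits immediately after word 9 ("about").
Base order: The journalist has believed that Felix complained about what yesterday.

9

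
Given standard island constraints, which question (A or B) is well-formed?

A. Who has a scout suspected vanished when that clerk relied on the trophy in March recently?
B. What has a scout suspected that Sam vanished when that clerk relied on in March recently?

In B, the wh-phrase is extracted from inside an adjunct island (introduced by "when"), which blocks movement.
In A, the extraction path crosses only that-complement boundaries, which are transparent.
So A is grammatical.

A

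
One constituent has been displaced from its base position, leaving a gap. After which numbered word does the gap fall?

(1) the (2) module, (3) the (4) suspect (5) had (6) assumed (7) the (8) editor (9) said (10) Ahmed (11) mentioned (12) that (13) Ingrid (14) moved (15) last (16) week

14

The displaced element is "the module" (word 2).
It is linked across 3 clause boundaries (Ø → Ø → that).
It functions as the direct object of "moved", so the gap sits immediately after word 14 ("moved").
Base order: The suspect had assumed the editor said Ahmed mentioned that Ingrid moved the module last week.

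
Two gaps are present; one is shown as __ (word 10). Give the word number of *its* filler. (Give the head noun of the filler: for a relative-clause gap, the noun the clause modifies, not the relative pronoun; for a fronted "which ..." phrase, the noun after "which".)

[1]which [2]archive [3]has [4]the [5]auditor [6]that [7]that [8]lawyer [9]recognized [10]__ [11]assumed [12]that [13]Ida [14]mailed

5

The marked gap is inside the relative clause, the direct object of "recognized".
Its filler is the head noun "auditor" (via "that"), at word 5.
(The other dependency links word 2 to a gap after word 14.)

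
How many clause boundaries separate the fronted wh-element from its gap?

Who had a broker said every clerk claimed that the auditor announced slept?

3

"who" is extracted from the subject of "slept".
Boundaries crossed, outermost first: [Ø], [that], [Ø] — 3 in total.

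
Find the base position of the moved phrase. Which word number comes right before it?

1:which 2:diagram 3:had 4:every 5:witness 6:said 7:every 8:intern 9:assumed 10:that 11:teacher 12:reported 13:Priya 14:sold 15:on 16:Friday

The displaced element is "which diagram" (word 2).
It is linked across 3 clause boundaries (Ø → Ø → Ø).
It functions as the direct object of "sold", so the gap sits immediately after word 14 ("sold").
Base order: Every witness had said every intern assumed that teacher reported Priya sold which diagram on Friday.

14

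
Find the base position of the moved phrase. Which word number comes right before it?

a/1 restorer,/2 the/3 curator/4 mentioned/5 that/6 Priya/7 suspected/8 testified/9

The displaced element is "a restorer" (word 2).
It is linked across 2 clause boundaries (that → Ø).
It functions as the subject of "testified", so the gap sits immediately after word 8 ("suspected").
Base order: The curator mentioned that Priya suspected that a restorer testified.

8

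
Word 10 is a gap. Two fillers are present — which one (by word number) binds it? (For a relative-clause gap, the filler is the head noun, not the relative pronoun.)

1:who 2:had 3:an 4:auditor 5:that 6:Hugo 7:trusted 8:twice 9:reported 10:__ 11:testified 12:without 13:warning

1

The marked gap is the subject of "testified".
Its filler is the fronted wh-phrase "who", at word 1.
(The other dependency links word 4 to a gap after word 7.)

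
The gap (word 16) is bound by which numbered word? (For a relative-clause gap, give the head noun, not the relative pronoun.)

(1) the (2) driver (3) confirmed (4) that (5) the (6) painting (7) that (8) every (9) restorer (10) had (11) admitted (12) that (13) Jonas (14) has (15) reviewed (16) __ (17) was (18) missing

6

The gap at 16 is the object of "reviewed", inside a relative clause.
The relative pronoun is "that" (word 7); it is bound by the head noun immediately before it.
Its filler is the head noun "painting", at word 6.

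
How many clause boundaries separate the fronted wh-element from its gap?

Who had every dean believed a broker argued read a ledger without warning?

"who" is extracted from the subject of "read".
Boundaries crossed, outermost first: [Ø], [Ø] — 2 in total.

2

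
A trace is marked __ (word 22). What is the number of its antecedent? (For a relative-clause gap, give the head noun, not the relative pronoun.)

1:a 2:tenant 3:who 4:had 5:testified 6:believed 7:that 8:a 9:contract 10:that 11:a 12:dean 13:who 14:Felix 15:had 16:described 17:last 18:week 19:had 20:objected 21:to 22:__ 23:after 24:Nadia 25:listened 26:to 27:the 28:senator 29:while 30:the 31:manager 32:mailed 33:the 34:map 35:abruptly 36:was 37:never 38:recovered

9

The gap at 22 is the prepositional object of "objected", inside a relative clause.
The relative pronoun is "that" (word 10); it is bound by the head noun immediately before it.
Its filler is the head noun "contract", at word 9.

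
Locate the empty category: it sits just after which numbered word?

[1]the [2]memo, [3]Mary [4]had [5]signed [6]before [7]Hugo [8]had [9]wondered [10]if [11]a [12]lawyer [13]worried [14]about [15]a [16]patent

5

The displaced element is "the memo" (word 2).
It functions as the direct object of "signed", so the gap sits immediately after word 5 ("signed").
Base order: Mary had signed the memo before Hugo had wondered if a lawyer worried about a patent.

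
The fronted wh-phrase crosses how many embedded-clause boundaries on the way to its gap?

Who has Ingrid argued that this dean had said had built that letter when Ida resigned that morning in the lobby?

2

"who" is extracted from the subject of "built".
Boundaries crossed, outermost first: [that], [Ø] — 2 in total.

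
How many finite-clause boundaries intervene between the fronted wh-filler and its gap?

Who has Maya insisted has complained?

"who" is extracted from the subject of "complained".
Boundaries crossed, outermost first: [Ø] — 1 in total.

1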